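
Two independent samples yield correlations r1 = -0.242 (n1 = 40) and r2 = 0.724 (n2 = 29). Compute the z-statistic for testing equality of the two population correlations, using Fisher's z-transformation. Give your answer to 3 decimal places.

-4.544

Fisher z-transforms: z1 = atanh(-0.242) = -0.246897, z2 = atanh(0.724) = 0.916001; difference d = -1.162898
Var(d) = 1/37 + 1/26 = 0.0270270 + 0.0384615 = 0.0654885
z = d/√Var(d) = -1.162898 / √0.0654885 = -1.162898 / 0.255907 = -4.544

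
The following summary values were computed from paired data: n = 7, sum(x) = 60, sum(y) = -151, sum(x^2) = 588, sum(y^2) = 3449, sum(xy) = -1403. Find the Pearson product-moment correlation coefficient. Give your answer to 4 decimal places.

S_xy = nΣxy − ΣxΣy = 7·(-1403) − 60·(-151) = -9821 − (-9060) = -761
S_xx = nΣx² − (Σx)² = 7·588 − 60² = 4116 − 3600 = 516
S_yy = nΣy² − (Σy)² = 7·3449 − (-151)² = 24143 − 22801 = 1342
r = S_xy / √(S_xx·S_yy) = -761 / √(516·1342) = -761 / √692472 = -761 / 832.1490 = -0.9145

-0.9145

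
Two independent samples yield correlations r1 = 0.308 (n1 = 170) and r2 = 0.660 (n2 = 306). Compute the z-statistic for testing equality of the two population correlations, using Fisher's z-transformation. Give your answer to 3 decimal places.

-4.923

Fisher z-transforms: z1 = atanh(0.308) = 0.318334, z2 = atanh(0.660) = 0.792814; difference d = -0.474480
Var(d) = 1/167 + 1/303 = 0.0059880 + 0.0033003 = 0.0092883
z = d/√Var(d) = -0.474480 / √0.0092883 = -0.474480 / 0.096376 = -4.923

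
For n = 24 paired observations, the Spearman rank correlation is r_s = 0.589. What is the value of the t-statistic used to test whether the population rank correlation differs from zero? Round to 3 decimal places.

1 − r_s² = 1 − 0.346921 = 0.653079;  √(1−r_s²) = 0.808133
√(n−2) = √22 = 4.690416
t = r_s·√(n−2)/√(1−r_s²) = 0.589 · 4.690416 / 0.808133 = 3.419

3.419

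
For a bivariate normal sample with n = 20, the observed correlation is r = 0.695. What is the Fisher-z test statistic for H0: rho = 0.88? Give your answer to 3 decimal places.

z_r = atanh(0.695) = 0.857563,  z_0 = atanh(0.88) = 1.375768
SE = 1/√(n−3) = 1/√17 = 0.242536
z = (z_r − z_0)/SE = (0.857563 − 1.375768) / 0.242536 = -0.518205 / 0.242536 = -2.137

-2.137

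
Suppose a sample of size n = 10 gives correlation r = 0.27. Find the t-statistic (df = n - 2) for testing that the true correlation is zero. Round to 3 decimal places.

t = r·√(n−2) / √(1−r²) with r = 0.27, n = 10
  = 0.27·√8 / √(1 − 0.0729)
  = 0.27·2.828427 / 0.962860
  = 0.763675 / 0.962860 = 0.793

0.793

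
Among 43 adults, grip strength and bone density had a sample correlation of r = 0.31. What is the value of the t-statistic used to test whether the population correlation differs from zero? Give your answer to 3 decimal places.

2.088

1 − r² = 1 − 0.0961 = 0.9039;  √(1−r²) = 0.950737
√(n−2) = √41 = 6.403124
t = r·√(n−2)/√(1−r²) = 0.31 · 6.403124 / 0.950737 = 2.088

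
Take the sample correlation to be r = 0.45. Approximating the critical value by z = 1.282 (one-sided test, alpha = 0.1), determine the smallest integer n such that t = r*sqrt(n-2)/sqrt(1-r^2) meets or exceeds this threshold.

Need r·√(n−2)/√(1−r²) ≥ 1.282
√(n−2) ≥ 1.282·√(1−0.2025) / 0.45 = 1.282·0.893029 / 0.45 = 2.5441
n−2 ≥ 6.4724  ⇒  n ≥ 8.4724
Smallest integer n = 9

9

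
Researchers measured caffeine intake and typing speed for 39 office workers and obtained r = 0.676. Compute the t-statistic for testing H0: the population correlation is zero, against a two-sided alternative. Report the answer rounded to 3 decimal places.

5.580

1 − r² = 1 − 0.456976 = 0.543024;  √(1−r²) = 0.736902
√(n−2) = √37 = 6.082763
t = r·√(n−2)/√(1−r²) = 0.676 · 6.082763 / 0.736902 = 5.580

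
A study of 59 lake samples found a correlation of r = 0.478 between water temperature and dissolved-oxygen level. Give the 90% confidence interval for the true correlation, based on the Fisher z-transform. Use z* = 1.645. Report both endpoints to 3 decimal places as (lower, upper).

z_r = atanh(0.478) = 0.520389;  SE = 1/√(n−3) = 1/√56 = 0.133631
z-limits: 0.520389 ± 1.645·0.133631 = 0.520389 ± 0.219823 = [0.300566, 0.740212]
ρ-limits: (tanh 0.300566, tanh 0.740212) = (0.292, 0.629)

(0.292, 0.629)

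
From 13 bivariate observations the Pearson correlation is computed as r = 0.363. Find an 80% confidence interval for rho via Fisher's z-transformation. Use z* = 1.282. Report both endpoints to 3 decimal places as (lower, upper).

Fisher z: z_r = atanh(r) = ½·ln((1+0.363)/(1−0.363)) = 0.380337
SE(z) = 1/√(n−3) = 1/√10 = 0.316228
80% ⇒ z* = 1.282; margin = 1.282·0.316228 = 0.405404
CI on z-scale: (-0.025067, 0.785741)
Back-transform: tanh(-0.025067) = -0.025062, tanh(0.785741) = 0.655990

(-0.025, 0.656)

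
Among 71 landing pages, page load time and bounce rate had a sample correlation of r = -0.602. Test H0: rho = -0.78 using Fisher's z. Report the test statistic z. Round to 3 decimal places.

z_r = atanh(-0.602) = -0.696278,  z_0 = atanh(-0.78) = -1.045371
SE = 1/√(n−3) = 1/√68 = 0.121268
z = (z_r − z_0)/SE = (-0.696278 − (-1.045371)) / 0.121268 = 0.349093 / 0.121268 = 2.879

2.879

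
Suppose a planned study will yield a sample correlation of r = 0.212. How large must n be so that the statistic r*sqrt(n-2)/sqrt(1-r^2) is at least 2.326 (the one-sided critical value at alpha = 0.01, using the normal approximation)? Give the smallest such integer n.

r√(n−2)/√(1−r²) ≥ 2.326  ⇔  n−2 ≥ (2.326)²·(1−r²)/r²
(1−r²)/r² = (1−0.044944)/0.044944 = 21.2499
n ≥ 2 + 5.410276·21.2499 = 2 + 114.9678 = 116.9678
⌈116.9678⌉ = 117

117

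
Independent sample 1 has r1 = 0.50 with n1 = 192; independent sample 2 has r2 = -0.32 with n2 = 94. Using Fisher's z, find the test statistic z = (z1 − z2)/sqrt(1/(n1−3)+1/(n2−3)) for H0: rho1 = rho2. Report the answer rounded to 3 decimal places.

6.904

z1 = atanh(0.50) = 0.549306,  z2 = atanh(-0.32) = -0.331647
SE = √(1/(n1−3) + 1/(n2−3)) = √(1/189 + 1/91) = √(0.0052910 + 0.0109890) = √0.0162800 = 0.127593
z = (z1 − z2)/SE = (0.549306 − (-0.331647)) / 0.127593 = 0.880953 / 0.127593 = 6.904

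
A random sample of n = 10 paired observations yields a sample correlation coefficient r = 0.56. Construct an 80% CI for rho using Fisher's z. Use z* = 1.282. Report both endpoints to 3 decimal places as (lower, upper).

(0.147, 0.807)

Fisher z: z_r = atanh(r) = ½·ln((1+0.56)/(1−0.56)) = 0.632833
SE(z) = 1/√(n−3) = 1/√7 = 0.377964
80% ⇒ z* = 1.282; margin = 1.282·0.377964 = 0.484550
CI on z-scale: (0.148283, 1.117383)
Back-transform: tanh(0.148283) = 0.147206, tanh(1.117383) = 0.806657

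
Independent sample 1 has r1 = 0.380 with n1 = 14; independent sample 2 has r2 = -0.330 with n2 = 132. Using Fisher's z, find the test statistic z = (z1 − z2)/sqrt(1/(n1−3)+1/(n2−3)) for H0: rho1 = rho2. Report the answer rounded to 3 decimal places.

z1 = atanh(0.380) = 0.400060,  z2 = atanh(-0.330) = -0.342828
SE = √(1/(n1−3) + 1/(n2−3)) = √(1/11 + 1/129) = √(0.0909091 + 0.0077519) = √0.0986610 = 0.314103
z = (z1 − z2)/SE = (0.400060 − (-0.342828)) / 0.314103 = 0.742888 / 0.314103 = 2.365

2.365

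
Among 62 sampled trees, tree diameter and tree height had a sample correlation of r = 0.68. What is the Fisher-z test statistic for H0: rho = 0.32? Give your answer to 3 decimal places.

3.821

z_r = atanh(0.68) = 0.829114,  z_0 = atanh(0.32) = 0.331647
SE = 1/√(n−3) = 1/√59 = 0.130189
z = (z_r − z_0)/SE = (0.829114 − 0.331647) / 0.130189 = 0.497467 / 0.130189 = 3.821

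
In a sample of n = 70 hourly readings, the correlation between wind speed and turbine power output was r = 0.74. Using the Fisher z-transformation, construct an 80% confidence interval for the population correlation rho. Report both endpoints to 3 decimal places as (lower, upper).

z_r = atanh(0.74) = 0.950479;  SE = 1/√(n−3) = 1/√67 = 0.122169
z-limits: 0.950479 ± 1.282·0.122169 = 0.950479 ± 0.156621 = [0.793858, 1.107100]
ρ-limits: (tanh 0.793858, tanh 1.107100) = (0.661, 0.803)

(0.661, 0.803)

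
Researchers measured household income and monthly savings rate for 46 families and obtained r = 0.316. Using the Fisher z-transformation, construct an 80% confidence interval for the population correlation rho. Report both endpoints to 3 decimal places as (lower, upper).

z_r = atanh(0.316) = 0.327197;  SE = 1/√(n−3) = 1/√43 = 0.152499
z-limits: 0.327197 ± 1.282·0.152499 = 0.327197 ± 0.195504 = [0.131693, 0.522701]
ρ-limits: (tanh 0.131693, tanh 0.522701) = (0.131, 0.480)

(0.131, 0.480)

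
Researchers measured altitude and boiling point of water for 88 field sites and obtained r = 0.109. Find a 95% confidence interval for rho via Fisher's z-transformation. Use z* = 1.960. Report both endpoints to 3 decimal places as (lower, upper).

Fisher z: z_r = atanh(r) = ½·ln((1+0.109)/(1−0.109)) = 0.109435
SE(z) = 1/√(n−3) = 1/√85 = 0.108465
95% ⇒ z* = 1.960; margin = 1.960·0.108465 = 0.212591
CI on z-scale: (-0.103156, 0.322026)
Back-transform: tanh(-0.103156) = -0.102792, tanh(0.322026) = 0.311338

(-0.103, 0.311)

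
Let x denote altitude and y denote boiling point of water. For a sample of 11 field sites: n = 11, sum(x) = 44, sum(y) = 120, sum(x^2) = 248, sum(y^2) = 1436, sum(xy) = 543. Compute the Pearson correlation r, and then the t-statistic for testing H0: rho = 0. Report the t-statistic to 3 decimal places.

2.629

S_xy = nΣxy − ΣxΣy = 11·543 − 44·120 = 5973 − 5280 = 693
S_xx = nΣx² − (Σx)² = 11·248 − 44² = 2728 − 1936 = 792
S_yy = nΣy² − (Σy)² = 11·1436 − 120² = 15796 − 14400 = 1396
r = S_xy / √(S_xx·S_yy) = 693 / √(792·1396) = 693 / √1105632 = 693 / 1051.4904 = 0.6591
t = r·√(n−2)/√(1−r²) = 0.6591·√9 / √(1−0.434413) = 1.977300 / 0.752055 = 2.629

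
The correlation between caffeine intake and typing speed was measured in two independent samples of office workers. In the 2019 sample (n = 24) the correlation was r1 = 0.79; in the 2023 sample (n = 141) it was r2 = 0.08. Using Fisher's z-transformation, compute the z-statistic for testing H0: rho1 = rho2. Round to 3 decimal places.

4.232

Fisher z-transforms: z1 = atanh(0.79) = 1.071432, z2 = atanh(0.08) = 0.080171; difference d = 0.991261
Var(d) = 1/21 + 1/138 = 0.0476190 + 0.0072464 = 0.0548654
z = d/√Var(d) = 0.991261 / √0.0548654 = 0.991261 / 0.234234 = 4.232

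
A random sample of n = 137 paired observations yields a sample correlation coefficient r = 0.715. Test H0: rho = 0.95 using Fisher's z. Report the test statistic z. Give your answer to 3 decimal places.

z_r = atanh(0.715) = 0.897340,  z_0 = atanh(0.95) = 1.831781
SE = 1/√(n−3) = 1/√134 = 0.086387
z = (z_r − z_0)/SE = (0.897340 − 1.831781) / 0.086387 = -0.934441 / 0.086387 = -10.817

-10.817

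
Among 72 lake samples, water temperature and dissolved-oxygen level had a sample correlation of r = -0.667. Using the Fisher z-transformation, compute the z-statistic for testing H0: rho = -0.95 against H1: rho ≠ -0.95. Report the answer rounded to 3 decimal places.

8.526

Fisher z: atanh(-0.667) = -0.805319, atanh(-0.95) = -1.831781
z = (z_r − z_0)·√(n−3) = (-0.805319 − (-1.831781))·√69 = 1.026462 · 8.306624 = 8.526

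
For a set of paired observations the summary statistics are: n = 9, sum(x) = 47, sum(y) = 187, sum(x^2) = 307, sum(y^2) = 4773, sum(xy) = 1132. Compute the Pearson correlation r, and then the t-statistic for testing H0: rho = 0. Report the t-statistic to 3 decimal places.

2.356

S_xy = nΣxy − ΣxΣy = 9·1132 − 47·187 = 10188 − 8789 = 1399
S_xx = nΣx² − (Σx)² = 9·307 − 47² = 2763 − 2209 = 554
S_yy = nΣy² − (Σy)² = 9·4773 − 187² = 42957 − 34969 = 7988
r = S_xy / √(S_xx·S_yy) = 1399 / √(554·7988) = 1399 / √4425352 = 1399 / 2103.6521 = 0.6650
t = r·√(n−2)/√(1−r²) = 0.6650·√7 / √(1−0.442225) = 1.759425 / 0.746843 = 2.356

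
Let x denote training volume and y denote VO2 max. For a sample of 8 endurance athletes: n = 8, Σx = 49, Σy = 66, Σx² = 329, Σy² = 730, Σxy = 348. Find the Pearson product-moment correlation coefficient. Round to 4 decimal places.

-0.7686

Numerator: nΣxy − (Σx)(Σy) = 8·348 − (49)(66) = -450
Denominator: √[(nΣx²−(Σx)²)(nΣy²−(Σy)²)]
  nΣx²−(Σx)² = 8·329 − 2401 = 231;  nΣy²−(Σy)² = 8·730 − 4356 = 1484
  √(231·1484) = √342804 = 585.4947
r = -450 / 585.4947 = -0.7686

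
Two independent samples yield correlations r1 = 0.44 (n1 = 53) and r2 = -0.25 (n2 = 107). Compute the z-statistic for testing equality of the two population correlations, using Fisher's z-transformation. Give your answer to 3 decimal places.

z1 = atanh(0.44) = 0.472231,  z2 = atanh(-0.25) = -0.255413
SE = √(1/(n1−3) + 1/(n2−3)) = √(1/50 + 1/104) = √(0.0200000 + 0.0096154) = √0.0296154 = 0.172091
z = (z1 − z2)/SE = (0.472231 − (-0.255413)) / 0.172091 = 0.727644 / 0.172091 = 4.228

4.228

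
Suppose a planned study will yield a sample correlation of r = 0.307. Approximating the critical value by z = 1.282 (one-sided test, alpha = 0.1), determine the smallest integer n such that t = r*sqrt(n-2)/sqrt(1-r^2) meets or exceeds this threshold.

r√(n−2)/√(1−r²) ≥ 1.282  ⇔  n−2 ≥ (1.282)²·(1−r²)/r²
(1−r²)/r² = (1−0.094249)/0.094249 = 9.6102
n ≥ 2 + 1.643524·9.6102 = 2 + 15.7946 = 17.7946
⌈17.7946⌉ = 18

18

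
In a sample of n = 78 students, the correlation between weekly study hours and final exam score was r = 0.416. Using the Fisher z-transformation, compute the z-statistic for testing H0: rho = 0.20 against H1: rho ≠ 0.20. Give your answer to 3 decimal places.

z_r = atanh(0.416) = 0.442845,  z_0 = atanh(0.20) = 0.202733
SE = 1/√(n−3) = 1/√75 = 0.115470
z = (z_r − z_0)/SE = (0.442845 − 0.202733) / 0.115470 = 0.240112 / 0.115470 = 2.079

2.079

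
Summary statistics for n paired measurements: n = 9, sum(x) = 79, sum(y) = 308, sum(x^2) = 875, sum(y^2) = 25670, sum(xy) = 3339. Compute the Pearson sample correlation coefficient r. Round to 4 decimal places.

S_xy = nΣxy − ΣxΣy = 9·3339 − 79·308 = 30051 − 24332 = 5719
S_xx = nΣx² − (Σx)² = 9·875 − 79² = 7875 − 6241 = 1634
S_yy = nΣy² − (Σy)² = 9·25670 − 308² = 231030 − 94864 = 136166
r = S_xy / √(S_xx·S_yy) = 5719 / √(1634·136166) = 5719 / √222495244 = 5719 / 14916.2745 = 0.3834

0.3834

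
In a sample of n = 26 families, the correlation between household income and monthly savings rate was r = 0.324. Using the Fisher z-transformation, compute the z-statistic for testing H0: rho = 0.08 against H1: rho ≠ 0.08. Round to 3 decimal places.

1.227

Fisher z: atanh(0.324) = 0.336110, atanh(0.08) = 0.080171
z = (z_r − z_0)·√(n−3) = (0.336110 − 0.080171)·√23 = 0.255939 · 4.795832 = 1.227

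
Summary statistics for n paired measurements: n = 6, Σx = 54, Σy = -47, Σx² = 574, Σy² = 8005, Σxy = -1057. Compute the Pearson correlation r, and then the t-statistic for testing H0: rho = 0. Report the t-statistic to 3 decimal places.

-2.440

Numerator: nΣxy − (Σx)(Σy) = 6·(-1057) − (54)(-47) = -3804
Denominator: √[(nΣx²−(Σx)²)(nΣy²−(Σy)²)]
  nΣx²−(Σx)² = 6·574 − 2916 = 528;  nΣy²−(Σy)² = 6·8005 − 2209 = 45821
  √(528·45821) = √24193488 = 4918.6876
r = -3804 / 4918.6876 = -0.7734
t = r·√(n−2)/√(1−r²) = -0.7734·√4 / √(1−0.598148) = -1.546800 / 0.633918 = -2.440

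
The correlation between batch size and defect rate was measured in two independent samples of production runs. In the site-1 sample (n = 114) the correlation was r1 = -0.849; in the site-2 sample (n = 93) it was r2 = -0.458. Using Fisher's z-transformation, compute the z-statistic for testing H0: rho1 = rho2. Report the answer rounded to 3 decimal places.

z1 = atanh(-0.849) = -1.252560,  z2 = atanh(-0.458) = -0.494777
SE = √(1/(n1−3) + 1/(n2−3)) = √(1/111 + 1/90) = √(0.0090090 + 0.0111111) = √0.0201201 = 0.141845
z = (z1 − z2)/SE = (-1.252560 − (-0.494777)) / 0.141845 = -0.757783 / 0.141845 = -5.342

-5.342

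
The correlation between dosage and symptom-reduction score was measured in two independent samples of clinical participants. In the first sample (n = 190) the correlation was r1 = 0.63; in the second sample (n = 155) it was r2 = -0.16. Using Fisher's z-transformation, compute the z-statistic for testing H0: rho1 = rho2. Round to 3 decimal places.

z1 = atanh(0.63) = 0.741416,  z2 = atanh(-0.16) = -0.161387
SE = √(1/(n1−3) + 1/(n2−3)) = √(1/187 + 1/152) = √(0.0053476 + 0.0065789) = √0.0119265 = 0.109209
z = (z1 − z2)/SE = (0.741416 − (-0.161387)) / 0.109209 = 0.902803 / 0.109209 = 8.267

8.267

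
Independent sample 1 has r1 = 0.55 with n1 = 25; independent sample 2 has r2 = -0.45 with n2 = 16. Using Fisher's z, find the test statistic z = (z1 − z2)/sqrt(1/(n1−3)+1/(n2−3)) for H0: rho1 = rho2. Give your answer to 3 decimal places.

z1 = atanh(0.55) = 0.618381,  z2 = atanh(-0.45) = -0.484700
SE = √(1/(n1−3) + 1/(n2−3)) = √(1/22 + 1/13) = √(0.0454545 + 0.0769231) = √0.1223776 = 0.349825
z = (z1 − z2)/SE = (0.618381 − (-0.484700)) / 0.349825 = 1.103081 / 0.349825 = 3.153

3.153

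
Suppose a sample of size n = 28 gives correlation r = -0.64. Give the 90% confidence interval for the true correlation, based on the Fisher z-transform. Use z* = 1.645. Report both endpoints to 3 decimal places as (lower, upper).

(-0.796, -0.405)

z_r = atanh(-0.64) = -0.758174;  SE = 1/√(n−3) = 1/√25 = 0.200000
z-limits: -0.758174 ± 1.645·0.200000 = -0.758174 ± 0.329000 = [-1.087174, -0.429174]
ρ-limits: (tanh -1.087174, tanh -0.429174) = (-0.796, -0.405)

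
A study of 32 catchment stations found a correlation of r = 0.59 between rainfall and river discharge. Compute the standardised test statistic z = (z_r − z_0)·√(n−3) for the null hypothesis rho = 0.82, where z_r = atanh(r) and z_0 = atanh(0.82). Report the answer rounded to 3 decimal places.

Fisher z: atanh(0.59) = 0.677666, atanh(0.82) = 1.156817
z = (z_r − z_0)·√(n−3) = (0.677666 − 1.156817)·√29 = -0.479151 · 5.385165 = -2.580

-2.580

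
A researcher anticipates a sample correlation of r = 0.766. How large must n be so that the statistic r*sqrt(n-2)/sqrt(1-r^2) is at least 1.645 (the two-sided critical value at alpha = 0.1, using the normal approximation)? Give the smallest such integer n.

Need r·√(n−2)/√(1−r²) ≥ 1.645
√(n−2) ≥ 1.645·√(1−0.586756) / 0.766 = 1.645·0.642841 / 0.766 = 1.3805
n−2 ≥ 1.9058  ⇒  n ≥ 3.9058
Smallest integer n = 4

4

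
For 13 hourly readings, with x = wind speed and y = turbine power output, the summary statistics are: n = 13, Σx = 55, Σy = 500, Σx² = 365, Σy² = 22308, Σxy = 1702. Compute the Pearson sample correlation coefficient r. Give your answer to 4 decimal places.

-0.6479

S_xy = nΣxy − ΣxΣy = 13·1702 − 55·500 = 22126 − 27500 = -5374
S_xx = nΣx² − (Σx)² = 13·365 − 55² = 4745 − 3025 = 1720
S_yy = nΣy² − (Σy)² = 13·22308 − 500² = 290004 − 250000 = 40004
r = S_xy / √(S_xx·S_yy) = -5374 / √(1720·40004) = -5374 / √68806880 = -5374 / 8294.9913 = -0.6479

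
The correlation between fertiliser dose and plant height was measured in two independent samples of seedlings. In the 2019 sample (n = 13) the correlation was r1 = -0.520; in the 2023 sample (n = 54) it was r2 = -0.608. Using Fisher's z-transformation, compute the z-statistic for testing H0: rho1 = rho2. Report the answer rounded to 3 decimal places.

0.374

Fisher z-transforms: z1 = atanh(-0.520) = -0.576340, z2 = atanh(-0.608) = -0.705742; difference d = 0.129402
Var(d) = 1/10 + 1/51 = 0.1000000 + 0.0196078 = 0.1196078
z = d/√Var(d) = 0.129402 / √0.1196078 = 0.129402 / 0.345844 = 0.374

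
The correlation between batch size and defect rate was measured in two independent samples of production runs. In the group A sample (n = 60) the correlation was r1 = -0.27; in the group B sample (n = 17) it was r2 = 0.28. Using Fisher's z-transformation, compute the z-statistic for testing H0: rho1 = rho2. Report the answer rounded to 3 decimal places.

-1.893

Fisher z-transforms: z1 = atanh(-0.27) = -0.276864, z2 = atanh(0.28) = 0.287682; difference d = -0.564546
Var(d) = 1/57 + 1/14 = 0.0175439 + 0.0714286 = 0.0889725
z = d/√Var(d) = -0.564546 / √0.0889725 = -0.564546 / 0.298283 = -1.893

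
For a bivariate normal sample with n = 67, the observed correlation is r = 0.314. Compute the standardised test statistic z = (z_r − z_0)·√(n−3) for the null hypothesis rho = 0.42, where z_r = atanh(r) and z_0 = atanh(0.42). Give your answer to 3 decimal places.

Fisher z: atanh(0.314) = 0.324977, atanh(0.42) = 0.447692
z = (z_r − z_0)·√(n−3) = (0.324977 − 0.447692)·√64 = -0.122715 · 8.000000 = -0.982

-0.982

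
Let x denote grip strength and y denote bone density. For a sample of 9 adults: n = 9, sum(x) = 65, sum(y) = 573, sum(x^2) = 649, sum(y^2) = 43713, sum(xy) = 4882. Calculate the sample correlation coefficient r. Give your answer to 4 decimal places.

0.6526

S_xy = nΣxy − ΣxΣy = 9·4882 − 65·573 = 43938 − 37245 = 6693
S_xx = nΣx² − (Σx)² = 9·649 − 65² = 5841 − 4225 = 1616
S_yy = nΣy² − (Σy)² = 9·43713 − 573² = 393417 − 328329 = 65088
r = S_xy / √(S_xx·S_yy) = 6693 / √(1616·65088) = 6693 / √105182208 = 6693 / 10255.8378 = 0.6526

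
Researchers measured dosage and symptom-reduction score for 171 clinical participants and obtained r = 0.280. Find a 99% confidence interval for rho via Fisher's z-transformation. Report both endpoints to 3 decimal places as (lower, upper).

Fisher z: z_r = atanh(r) = ½·ln((1+0.280)/(1−0.280)) = 0.287682
SE(z) = 1/√(n−3) = 1/√168 = 0.077152
99% ⇒ z* = 2.576; margin = 2.576·0.077152 = 0.198744
CI on z-scale: (0.088938, 0.486426)
Back-transform: tanh(0.088938) = 0.088704, tanh(0.486426) = 0.451375

(0.089, 0.451)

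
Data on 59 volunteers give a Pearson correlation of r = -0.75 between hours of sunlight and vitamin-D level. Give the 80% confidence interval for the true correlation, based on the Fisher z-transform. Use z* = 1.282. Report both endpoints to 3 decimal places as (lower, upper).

Fisher z: z_r = atanh(r) = ½·ln((1+(-0.75))/(1−(-0.75))) = -0.972955
SE(z) = 1/√(n−3) = 1/√56 = 0.133631
80% ⇒ z* = 1.282; margin = 1.282·0.133631 = 0.171315
CI on z-scale: (-1.144270, -0.801640)
Back-transform: tanh(-1.144270) = -0.815847, tanh(-0.801640) = -0.664953

(-0.816, -0.665)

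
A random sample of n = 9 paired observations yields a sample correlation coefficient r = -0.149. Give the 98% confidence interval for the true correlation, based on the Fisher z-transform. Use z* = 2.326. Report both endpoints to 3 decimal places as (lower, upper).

(-0.800, 0.664)

z_r = atanh(-0.149) = -0.150118;  SE = 1/√(n−3) = 1/√6 = 0.408248
z-limits: -0.150118 ± 2.326·0.408248 = -0.150118 ± 0.949585 = [-1.099703, 0.799467]
ρ-limits: (tanh -1.099703, tanh 0.799467) = (-0.800, 0.664)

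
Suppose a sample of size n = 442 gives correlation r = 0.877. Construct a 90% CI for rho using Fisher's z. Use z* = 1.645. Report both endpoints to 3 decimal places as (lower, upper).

(0.858, 0.894)

Fisher z: z_r = atanh(r) = ½·ln((1+0.877)/(1−0.877)) = 1.362623
SE(z) = 1/√(n−3) = 1/√439 = 0.047727
90% ⇒ z* = 1.645; margin = 1.645·0.047727 = 0.078511
CI on z-scale: (1.284112, 1.441134)
Back-transform: tanh(1.284112) = 0.857577, tanh(1.441134) = 0.893926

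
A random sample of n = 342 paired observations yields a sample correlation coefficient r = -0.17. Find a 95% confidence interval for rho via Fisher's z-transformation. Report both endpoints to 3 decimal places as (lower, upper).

z_r = atanh(-0.17) = -0.171667;  SE = 1/√(n−3) = 1/√339 = 0.054313
z-limits: -0.171667 ± 1.960·0.054313 = -0.171667 ± 0.106453 = [-0.278120, -0.065214]
ρ-limits: (tanh -0.278120, tanh -0.065214) = (-0.271, -0.065)

(-0.271, -0.065)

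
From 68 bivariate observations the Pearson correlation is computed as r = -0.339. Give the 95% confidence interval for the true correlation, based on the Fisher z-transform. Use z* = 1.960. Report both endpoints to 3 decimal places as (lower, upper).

z_r = atanh(-0.339) = -0.352962;  SE = 1/√(n−3) = 1/√65 = 0.124035
z-limits: -0.352962 ± 1.960·0.124035 = -0.352962 ± 0.243109 = [-0.596071, -0.109853]
ρ-limits: (tanh -0.596071, tanh -0.109853) = (-0.534, -0.109)

(-0.534, -0.109)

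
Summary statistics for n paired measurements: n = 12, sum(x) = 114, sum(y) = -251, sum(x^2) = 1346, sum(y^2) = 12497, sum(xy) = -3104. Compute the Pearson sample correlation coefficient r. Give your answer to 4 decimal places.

S_xy = nΣxy − ΣxΣy = 12·(-3104) − 114·(-251) = -37248 − (-28614) = -8634
S_xx = nΣx² − (Σx)² = 12·1346 − 114² = 16152 − 12996 = 3156
S_yy = nΣy² − (Σy)² = 12·12497 − (-251)² = 149964 − 63001 = 86963
r = S_xy / √(S_xx·S_yy) = -8634 / √(3156·86963) = -8634 / √274455228 = -8634 / 16566.6903 = -0.5212

-0.5212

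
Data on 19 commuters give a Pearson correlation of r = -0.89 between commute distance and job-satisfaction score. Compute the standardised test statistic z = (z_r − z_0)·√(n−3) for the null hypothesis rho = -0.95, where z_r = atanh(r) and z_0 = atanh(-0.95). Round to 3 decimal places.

1.639

Fisher z: atanh(-0.89) = -1.421926, atanh(-0.95) = -1.831781
z = (z_r − z_0)·√(n−3) = (-1.421926 − (-1.831781))·√16 = 0.409855 · 4.000000 = 1.639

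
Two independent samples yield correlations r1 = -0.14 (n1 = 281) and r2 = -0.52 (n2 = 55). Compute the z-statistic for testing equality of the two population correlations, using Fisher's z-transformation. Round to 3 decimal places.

2.882

Fisher z-transforms: z1 = atanh(-0.14) = -0.140926, z2 = atanh(-0.52) = -0.576340; difference d = 0.435414
Var(d) = 1/278 + 1/52 = 0.0035971 + 0.0192308 = 0.0228279
z = d/√Var(d) = 0.435414 / √0.0228279 = 0.435414 / 0.151089 = 2.882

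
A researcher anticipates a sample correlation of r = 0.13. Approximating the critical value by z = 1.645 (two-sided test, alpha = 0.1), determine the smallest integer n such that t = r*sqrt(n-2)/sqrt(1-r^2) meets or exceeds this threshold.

Need r·√(n−2)/√(1−r²) ≥ 1.645
√(n−2) ≥ 1.645·√(1−0.0169) / 0.13 = 1.645·0.991514 / 0.13 = 12.5465
n−2 ≥ 157.4147  ⇒  n ≥ 159.4147
Smallest integer n = 160

160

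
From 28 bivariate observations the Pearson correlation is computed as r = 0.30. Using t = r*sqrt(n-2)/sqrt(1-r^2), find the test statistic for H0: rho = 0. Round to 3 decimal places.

1 − r² = 1 − 0.0900 = 0.9100;  √(1−r²) = 0.953939
√(n−2) = √26 = 5.099020
t = r·√(n−2)/√(1−r²) = 0.30 · 5.099020 / 0.953939 = 1.604

1.604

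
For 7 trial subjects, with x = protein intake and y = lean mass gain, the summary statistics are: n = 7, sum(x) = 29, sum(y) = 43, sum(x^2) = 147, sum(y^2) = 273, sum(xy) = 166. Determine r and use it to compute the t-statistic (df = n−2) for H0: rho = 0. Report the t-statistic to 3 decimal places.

Numerator: nΣxy − (Σx)(Σy) = 7·166 − (29)(43) = -85
Denominator: √[(nΣx²−(Σx)²)(nΣy²−(Σy)²)]
  nΣx²−(Σx)² = 7·147 − 841 = 188;  nΣy²−(Σy)² = 7·273 − 1849 = 62
  √(188·62) = √11656 = 107.9630
r = -85 / 107.9630 = -0.7873
t = r·√(n−2)/√(1−r²) = -0.7873·√5 / √(1−0.619841) = -1.760456 / 0.616570 = -2.855

-2.855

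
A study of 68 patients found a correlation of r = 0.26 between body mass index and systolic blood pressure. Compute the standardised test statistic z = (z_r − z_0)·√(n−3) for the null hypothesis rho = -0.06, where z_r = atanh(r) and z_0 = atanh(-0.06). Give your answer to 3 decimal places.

2.630

z_r = atanh(0.26) = 0.266108,  z_0 = atanh(-0.06) = -0.060072
SE = 1/√(n−3) = 1/√65 = 0.124035
z = (z_r − z_0)/SE = (0.266108 − (-0.060072)) / 0.124035 = 0.326180 / 0.124035 = 2.630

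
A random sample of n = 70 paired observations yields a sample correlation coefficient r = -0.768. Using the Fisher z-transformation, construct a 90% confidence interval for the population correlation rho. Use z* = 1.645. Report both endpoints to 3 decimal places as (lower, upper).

(-0.839, -0.672)

z_r = atanh(-0.768) = -1.015433;  SE = 1/√(n−3) = 1/√67 = 0.122169
z-limits: -1.015433 ± 1.645·0.122169 = -1.015433 ± 0.200968 = [-1.216401, -0.814465]
ρ-limits: (tanh -1.216401, tanh -0.814465) = (-0.839, -0.672)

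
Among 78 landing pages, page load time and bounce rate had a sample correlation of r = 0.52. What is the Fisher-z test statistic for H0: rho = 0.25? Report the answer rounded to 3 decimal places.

z_r = atanh(0.52) = 0.576340,  z_0 = atanh(0.25) = 0.255413
SE = 1/√(n−3) = 1/√75 = 0.115470
z = (z_r − z_0)/SE = (0.576340 − 0.255413) / 0.115470 = 0.320927 / 0.115470 = 2.779

2.779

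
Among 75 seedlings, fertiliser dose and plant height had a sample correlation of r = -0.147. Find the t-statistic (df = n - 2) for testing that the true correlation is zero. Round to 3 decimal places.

1 − r² = 1 − 0.021609 = 0.978391;  √(1−r²) = 0.989136
√(n−2) = √73 = 8.544004
t = r·√(n−2)/√(1−r²) = -0.147 · 8.544004 / 0.989136 = -1.270

-1.270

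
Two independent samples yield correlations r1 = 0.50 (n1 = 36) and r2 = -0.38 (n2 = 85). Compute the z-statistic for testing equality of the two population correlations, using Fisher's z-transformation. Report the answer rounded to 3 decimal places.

z1 = atanh(0.50) = 0.549306,  z2 = atanh(-0.38) = -0.400060
SE = √(1/(n1−3) + 1/(n2−3)) = √(1/33 + 1/82) = √(0.0303030 + 0.0121951) = √0.0424981 = 0.206151
z = (z1 − z2)/SE = (0.549306 − (-0.400060)) / 0.206151 = 0.949366 / 0.206151 = 4.605

4.605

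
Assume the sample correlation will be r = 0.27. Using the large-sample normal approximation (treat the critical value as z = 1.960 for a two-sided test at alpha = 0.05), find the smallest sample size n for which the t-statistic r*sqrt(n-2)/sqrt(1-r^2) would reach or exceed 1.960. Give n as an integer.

Need r·√(n−2)/√(1−r²) ≥ 1.960
√(n−2) ≥ 1.960·√(1−0.0729) / 0.27 = 1.960·0.962860 / 0.27 = 6.9897
n−2 ≥ 48.8559  ⇒  n ≥ 50.8559
Smallest integer n = 51

51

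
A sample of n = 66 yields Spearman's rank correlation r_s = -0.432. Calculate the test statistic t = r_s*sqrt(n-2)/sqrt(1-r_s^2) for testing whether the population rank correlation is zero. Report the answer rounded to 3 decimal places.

-3.832

t = r_s·√(n−2) / √(1−r_s²) with r_s = -0.432, n = 66
  = -0.432·√64 / √(1 − 0.186624)
  = -0.432·8.000000 / 0.901874
  = -3.456000 / 0.901874 = -3.832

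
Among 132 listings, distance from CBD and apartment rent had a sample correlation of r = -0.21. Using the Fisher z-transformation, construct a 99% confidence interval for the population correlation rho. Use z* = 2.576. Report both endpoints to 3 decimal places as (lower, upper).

Fisher z: z_r = atanh(r) = ½·ln((1+(-0.21))/(1−(-0.21))) = -0.213171
SE(z) = 1/√(n−3) = 1/√129 = 0.088045
99% ⇒ z* = 2.576; margin = 2.576·0.088045 = 0.226804
CI on z-scale: (-0.439975, 0.013633)
Back-transform: tanh(-0.439975) = -0.413624, tanh(0.013633) = 0.013632

(-0.414, 0.014)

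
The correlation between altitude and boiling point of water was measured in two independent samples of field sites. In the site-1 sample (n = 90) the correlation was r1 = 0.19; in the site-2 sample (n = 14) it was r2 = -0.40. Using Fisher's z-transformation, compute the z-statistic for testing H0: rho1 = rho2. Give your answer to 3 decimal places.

1.925

Fisher z-transforms: z1 = atanh(0.19) = 0.192337, z2 = atanh(-0.40) = -0.423649; difference d = 0.615986
Var(d) = 1/87 + 1/11 = 0.0114943 + 0.0909091 = 0.1024034
z = d/√Var(d) = 0.615986 / √0.1024034 = 0.615986 / 0.320005 = 1.925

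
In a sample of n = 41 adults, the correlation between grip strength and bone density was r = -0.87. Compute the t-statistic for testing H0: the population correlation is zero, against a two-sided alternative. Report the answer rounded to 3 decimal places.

1 − r² = 1 − 0.7569 = 0.2431;  √(1−r²) = 0.493052
√(n−2) = √39 = 6.244998
t = r·√(n−2)/√(1−r²) = -0.87 · 6.244998 / 0.493052 = -11.019

-11.019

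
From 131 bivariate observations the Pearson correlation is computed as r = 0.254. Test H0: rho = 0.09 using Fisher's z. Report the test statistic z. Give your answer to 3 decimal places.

1.917

Fisher z: atanh(0.254) = 0.259684, atanh(0.09) = 0.090244
z = (z_r − z_0)·√(n−3) = (0.259684 − 0.090244)·√128 = 0.169440 · 11.313708 = 1.917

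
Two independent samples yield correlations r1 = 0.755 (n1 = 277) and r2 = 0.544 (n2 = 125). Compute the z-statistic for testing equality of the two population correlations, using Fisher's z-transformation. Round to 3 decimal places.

3.442

z1 = atanh(0.755) = 0.984483,  z2 = atanh(0.544) = 0.609819
SE = √(1/(n1−3) + 1/(n2−3)) = √(1/274 + 1/122) = √(0.0036496 + 0.0081967) = √0.0118463 = 0.108841
z = (z1 − z2)/SE = (0.984483 − 0.609819) / 0.108841 = 0.374664 / 0.108841 = 3.442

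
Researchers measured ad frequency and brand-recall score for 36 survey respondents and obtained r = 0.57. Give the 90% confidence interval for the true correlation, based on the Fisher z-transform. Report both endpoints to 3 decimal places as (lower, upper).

Fisher z: z_r = atanh(r) = ½·ln((1+0.57)/(1−0.57)) = 0.647523
SE(z) = 1/√(n−3) = 1/√33 = 0.174078
90% ⇒ z* = 1.645; margin = 1.645·0.174078 = 0.286358
CI on z-scale: (0.361165, 0.933881)
Back-transform: tanh(0.361165) = 0.346240, tanh(0.933881) = 0.732398

(0.346, 0.732)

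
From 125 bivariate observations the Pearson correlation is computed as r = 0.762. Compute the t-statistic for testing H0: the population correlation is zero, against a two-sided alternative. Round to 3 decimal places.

t = r·√(n−2) / √(1−r²) with r = 0.762, n = 125
  = 0.762·√123 / √(1 − 0.580644)
  = 0.762·11.090537 / 0.647577
  = 8.450989 / 0.647577 = 13.050

13.050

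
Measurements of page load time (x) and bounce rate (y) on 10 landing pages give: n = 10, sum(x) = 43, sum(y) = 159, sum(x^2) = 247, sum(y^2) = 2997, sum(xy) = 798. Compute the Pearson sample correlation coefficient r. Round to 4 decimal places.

0.6698

Numerator: nΣxy − (Σx)(Σy) = 10·798 − (43)(159) = 1143
Denominator: √[(nΣx²−(Σx)²)(nΣy²−(Σy)²)]
  nΣx²−(Σx)² = 10·247 − 1849 = 621;  nΣy²−(Σy)² = 10·2997 − 25281 = 4689
  √(621·4689) = √2911869 = 1706.4199
r = 1143 / 1706.4199 = 0.6698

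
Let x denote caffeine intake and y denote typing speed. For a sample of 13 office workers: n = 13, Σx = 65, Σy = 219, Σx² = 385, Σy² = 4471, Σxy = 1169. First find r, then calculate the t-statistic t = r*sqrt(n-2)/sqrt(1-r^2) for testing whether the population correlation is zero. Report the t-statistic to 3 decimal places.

S_xy = nΣxy − ΣxΣy = 13·1169 − 65·219 = 15197 − 14235 = 962
S_xx = nΣx² − (Σx)² = 13·385 − 65² = 5005 − 4225 = 780
S_yy = nΣy² − (Σy)² = 13·4471 − 219² = 58123 − 47961 = 10162
r = S_xy / √(S_xx·S_yy) = 962 / √(780·10162) = 962 / √7926360 = 962 / 2815.3792 = 0.3417
t = r·√(n−2)/√(1−r²) = 0.3417·√11 / √(1−0.116759) = 1.133291 / 0.939809 = 1.206

1.206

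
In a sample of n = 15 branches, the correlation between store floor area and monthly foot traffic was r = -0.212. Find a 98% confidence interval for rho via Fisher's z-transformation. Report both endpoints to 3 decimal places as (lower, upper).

z_r = atanh(-0.212) = -0.215265;  SE = 1/√(n−3) = 1/√12 = 0.288675
z-limits: -0.215265 ± 2.326·0.288675 = -0.215265 ± 0.671458 = [-0.886723, 0.456193]
ρ-limits: (tanh -0.886723, tanh 0.456193) = (-0.710, 0.427)

(-0.710, 0.427)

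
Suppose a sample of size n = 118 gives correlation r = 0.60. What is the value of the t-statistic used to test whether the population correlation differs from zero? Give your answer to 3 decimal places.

8.078

1 − r² = 1 − 0.3600 = 0.6400;  √(1−r²) = 0.800000
√(n−2) = √116 = 10.770330
t = r·√(n−2)/√(1−r²) = 0.60 · 10.770330 / 0.800000 = 8.078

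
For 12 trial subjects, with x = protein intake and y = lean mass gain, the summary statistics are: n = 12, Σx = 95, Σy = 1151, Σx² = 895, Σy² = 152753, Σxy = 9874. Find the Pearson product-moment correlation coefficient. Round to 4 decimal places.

S_xy = nΣxy − ΣxΣy = 12·9874 − 95·1151 = 118488 − 109345 = 9143
S_xx = nΣx² − (Σx)² = 12·895 − 95² = 10740 − 9025 = 1715
S_yy = nΣy² − (Σy)² = 12·152753 − 1151² = 1833036 − 1324801 = 508235
r = S_xy / √(S_xx·S_yy) = 9143 / √(1715·508235) = 9143 / √871623025 = 9143 / 29523.2624 = 0.3097

0.3097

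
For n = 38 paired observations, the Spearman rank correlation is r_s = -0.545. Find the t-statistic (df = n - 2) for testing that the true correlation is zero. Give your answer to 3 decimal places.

t = r_s·√(n−2) / √(1−r_s²) with r_s = -0.545, n = 38
  = -0.545·√36 / √(1 − 0.297025)
  = -0.545·6.000000 / 0.838436
  = -3.270000 / 0.838436 = -3.900

-3.900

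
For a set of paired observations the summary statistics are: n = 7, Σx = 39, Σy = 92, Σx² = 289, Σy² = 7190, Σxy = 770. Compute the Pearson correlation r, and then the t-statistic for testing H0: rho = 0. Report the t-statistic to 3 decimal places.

Numerator: nΣxy − (Σx)(Σy) = 7·770 − (39)(92) = 1802
Denominator: √[(nΣx²−(Σx)²)(nΣy²−(Σy)²)]
  nΣx²−(Σx)² = 7·289 − 1521 = 502;  nΣy²−(Σy)² = 7·7190 − 8464 = 41866
  √(502·41866) = √21016732 = 4584.4009
r = 1802 / 4584.4009 = 0.3931
t = r·√(n−2)/√(1−r²) = 0.3931·√5 / √(1−0.154528) = 0.878998 / 0.919496 = 0.956

0.956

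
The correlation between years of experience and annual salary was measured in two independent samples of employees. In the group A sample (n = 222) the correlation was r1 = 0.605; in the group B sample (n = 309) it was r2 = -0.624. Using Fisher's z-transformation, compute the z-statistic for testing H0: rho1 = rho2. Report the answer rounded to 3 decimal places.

16.185

Fisher z-transforms: z1 = atanh(0.605) = 0.700997, z2 = atanh(-0.624) = -0.731529; difference d = 1.432526
Var(d) = 1/219 + 1/306 = 0.0045662 + 0.0032680 = 0.0078342
z = d/√Var(d) = 1.432526 / √0.0078342 = 1.432526 / 0.088511 = 16.185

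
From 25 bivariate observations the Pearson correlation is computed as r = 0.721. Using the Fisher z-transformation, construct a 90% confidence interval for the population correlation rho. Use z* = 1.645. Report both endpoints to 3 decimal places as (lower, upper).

(0.507, 0.851)

Fisher z: z_r = atanh(r) = ½·ln((1+0.721)/(1−0.721)) = 0.909725
SE(z) = 1/√(n−3) = 1/√22 = 0.213201
90% ⇒ z* = 1.645; margin = 1.645·0.213201 = 0.350716
CI on z-scale: (0.559009, 1.260441)
Back-transform: tanh(0.559009) = 0.507242, tanh(1.260441) = 0.851186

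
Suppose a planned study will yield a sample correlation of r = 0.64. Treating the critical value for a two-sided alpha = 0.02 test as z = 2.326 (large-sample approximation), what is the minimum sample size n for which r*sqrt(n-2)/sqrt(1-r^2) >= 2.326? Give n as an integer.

10

Need r·√(n−2)/√(1−r²) ≥ 2.326
√(n−2) ≥ 2.326·√(1−0.4096) / 0.64 = 2.326·0.768375 / 0.64 = 2.7926
n−2 ≥ 7.7986  ⇒  n ≥ 9.7986
Smallest integer n = 10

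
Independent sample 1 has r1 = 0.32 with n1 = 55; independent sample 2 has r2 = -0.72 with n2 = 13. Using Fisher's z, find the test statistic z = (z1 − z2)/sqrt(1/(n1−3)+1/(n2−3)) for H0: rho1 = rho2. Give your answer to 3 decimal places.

Fisher z-transforms: z1 = atanh(0.32) = 0.331647, z2 = atanh(-0.72) = -0.907645; difference d = 1.239292
Var(d) = 1/52 + 1/10 = 0.0192308 + 0.1000000 = 0.1192308
z = d/√Var(d) = 1.239292 / √0.1192308 = 1.239292 / 0.345298 = 3.589

3.589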